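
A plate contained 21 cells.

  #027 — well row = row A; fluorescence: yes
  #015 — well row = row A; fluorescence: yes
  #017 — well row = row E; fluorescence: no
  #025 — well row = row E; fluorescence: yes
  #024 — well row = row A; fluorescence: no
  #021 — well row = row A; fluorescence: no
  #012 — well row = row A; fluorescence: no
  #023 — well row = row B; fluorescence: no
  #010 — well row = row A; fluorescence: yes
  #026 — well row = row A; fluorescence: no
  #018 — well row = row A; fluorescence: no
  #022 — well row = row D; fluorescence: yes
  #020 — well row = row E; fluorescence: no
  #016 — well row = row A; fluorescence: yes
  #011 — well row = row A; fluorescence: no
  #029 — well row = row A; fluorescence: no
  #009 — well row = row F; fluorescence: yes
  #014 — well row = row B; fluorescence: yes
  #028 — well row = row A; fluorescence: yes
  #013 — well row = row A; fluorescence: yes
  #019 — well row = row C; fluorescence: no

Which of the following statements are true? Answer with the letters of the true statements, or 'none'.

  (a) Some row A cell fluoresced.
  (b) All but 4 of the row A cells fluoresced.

(a)

|A| = 13, |A ∩ B| = 6, |A ∖ B| = 7.
(a) A ∩ B ≠ ∅ (|A ∩ B| ≥ 1): holds.
(b) |A ∖ B| = 4: fails.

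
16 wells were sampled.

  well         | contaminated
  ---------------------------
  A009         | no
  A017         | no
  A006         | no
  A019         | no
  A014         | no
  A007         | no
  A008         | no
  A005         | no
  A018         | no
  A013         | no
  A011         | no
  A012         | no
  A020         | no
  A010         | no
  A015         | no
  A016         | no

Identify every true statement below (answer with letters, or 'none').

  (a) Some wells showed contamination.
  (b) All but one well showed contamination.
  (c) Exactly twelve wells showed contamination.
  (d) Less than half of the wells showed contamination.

(d)

|A| = 16, |A ∩ B| = 0, |A ∖ B| = 16.
(a) A ∩ B ≠ ∅ (|A ∩ B| ≥ 1): fails.
(b) |A ∖ B| = 1: fails.
(c) |A ∩ B| = 12: fails.
(d) |A ∩ B| < |A ∖ B|: holds.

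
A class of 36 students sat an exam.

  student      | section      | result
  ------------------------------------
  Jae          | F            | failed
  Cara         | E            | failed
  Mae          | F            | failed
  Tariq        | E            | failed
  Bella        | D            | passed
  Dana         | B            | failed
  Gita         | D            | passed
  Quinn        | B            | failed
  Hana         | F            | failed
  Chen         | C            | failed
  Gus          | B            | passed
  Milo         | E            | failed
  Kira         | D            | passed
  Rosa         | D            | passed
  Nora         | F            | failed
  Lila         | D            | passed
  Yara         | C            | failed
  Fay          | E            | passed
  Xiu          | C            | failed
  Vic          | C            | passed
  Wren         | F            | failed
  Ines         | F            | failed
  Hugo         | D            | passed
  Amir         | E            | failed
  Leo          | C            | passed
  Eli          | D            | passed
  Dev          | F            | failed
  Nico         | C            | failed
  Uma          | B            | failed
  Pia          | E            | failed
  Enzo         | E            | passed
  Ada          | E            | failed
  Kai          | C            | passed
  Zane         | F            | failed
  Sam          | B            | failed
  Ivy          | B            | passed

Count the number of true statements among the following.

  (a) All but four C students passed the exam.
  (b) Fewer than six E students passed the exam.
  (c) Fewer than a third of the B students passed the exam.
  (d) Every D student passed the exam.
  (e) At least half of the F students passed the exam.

(a) C: |A| = 7, |A ∩ B| = 3; needs |A ∖ B| = 4 — true.
(b) E: |A| = 8, |A ∩ B| = 2; needs |A ∩ B| < 6 — true.
(c) B: |A| = 6, |A ∩ B| = 2; needs |A ∩ B| / |A| < 1/3 — false.
(d) D: |A| = 7, |A ∩ B| = 7; needs A ⊆ B, i.e. every element of A is in B (|A ∖ B| = 0) — true.
(e) F: |A| = 8, |A ∩ B| = 0; needs |A ∩ B| ≥ |A ∖ B| — false.

3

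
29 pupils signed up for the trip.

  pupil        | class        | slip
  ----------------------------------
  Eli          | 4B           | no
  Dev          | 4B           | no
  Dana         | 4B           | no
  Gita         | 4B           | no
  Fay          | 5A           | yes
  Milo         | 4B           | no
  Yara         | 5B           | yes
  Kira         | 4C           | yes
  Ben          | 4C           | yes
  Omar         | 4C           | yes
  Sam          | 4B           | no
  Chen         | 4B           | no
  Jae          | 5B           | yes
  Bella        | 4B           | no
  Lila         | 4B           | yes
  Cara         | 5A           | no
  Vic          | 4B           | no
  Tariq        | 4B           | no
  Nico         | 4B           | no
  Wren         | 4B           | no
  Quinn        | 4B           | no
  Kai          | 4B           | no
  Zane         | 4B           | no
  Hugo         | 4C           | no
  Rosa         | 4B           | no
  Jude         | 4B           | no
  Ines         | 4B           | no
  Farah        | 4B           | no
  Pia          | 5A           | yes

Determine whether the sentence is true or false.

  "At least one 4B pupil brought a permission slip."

True

The determiner here denotes the relation: A ∩ B ≠ ∅ (|A ∩ B| ≥ 1).
|A| = 20, |A ∩ B| = 1, |A ∖ B| = 19.
So the statement is true.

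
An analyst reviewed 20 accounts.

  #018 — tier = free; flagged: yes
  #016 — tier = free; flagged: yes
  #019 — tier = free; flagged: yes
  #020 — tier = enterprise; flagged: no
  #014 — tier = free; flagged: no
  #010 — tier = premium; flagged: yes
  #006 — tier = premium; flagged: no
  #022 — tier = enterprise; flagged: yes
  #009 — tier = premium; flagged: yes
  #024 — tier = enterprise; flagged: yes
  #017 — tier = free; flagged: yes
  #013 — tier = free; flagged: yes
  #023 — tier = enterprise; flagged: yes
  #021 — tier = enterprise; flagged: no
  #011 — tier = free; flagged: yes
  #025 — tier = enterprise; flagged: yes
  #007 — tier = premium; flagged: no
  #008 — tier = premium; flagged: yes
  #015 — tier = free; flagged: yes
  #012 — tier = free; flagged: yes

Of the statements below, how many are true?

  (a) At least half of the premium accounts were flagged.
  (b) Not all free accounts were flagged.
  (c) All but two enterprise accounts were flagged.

3

(a) premium: |A| = 5, |A ∩ B| = 3; needs |A ∩ B| ≥ |A ∖ B| — true.
(b) free: |A| = 9, |A ∩ B| = 8; needs A ⊄ B (|A ∖ B| ≥ 1) — true.
(c) enterprise: |A| = 6, |A ∩ B| = 4; needs |A ∖ B| = 2 — true.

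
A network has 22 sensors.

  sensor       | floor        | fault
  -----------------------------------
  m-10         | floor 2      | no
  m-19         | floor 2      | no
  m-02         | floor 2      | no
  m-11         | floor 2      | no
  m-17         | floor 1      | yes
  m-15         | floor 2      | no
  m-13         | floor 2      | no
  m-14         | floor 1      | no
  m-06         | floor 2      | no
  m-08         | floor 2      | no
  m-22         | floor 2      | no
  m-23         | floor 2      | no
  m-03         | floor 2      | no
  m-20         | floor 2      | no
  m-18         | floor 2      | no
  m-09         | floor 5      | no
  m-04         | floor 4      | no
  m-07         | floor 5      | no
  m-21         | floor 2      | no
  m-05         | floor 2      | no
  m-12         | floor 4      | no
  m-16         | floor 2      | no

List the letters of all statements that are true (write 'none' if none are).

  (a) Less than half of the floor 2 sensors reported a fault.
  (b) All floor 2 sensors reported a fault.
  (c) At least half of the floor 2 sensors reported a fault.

(a)

|A| = 16, |A ∩ B| = 0, |A ∖ B| = 16.
(a) |A ∩ B| < |A ∖ B|: holds.
(b) A ⊆ B, i.e. every element of A is in B (|A ∖ B| = 0): fails.
(c) |A ∩ B| ≥ |A ∖ B|: fails.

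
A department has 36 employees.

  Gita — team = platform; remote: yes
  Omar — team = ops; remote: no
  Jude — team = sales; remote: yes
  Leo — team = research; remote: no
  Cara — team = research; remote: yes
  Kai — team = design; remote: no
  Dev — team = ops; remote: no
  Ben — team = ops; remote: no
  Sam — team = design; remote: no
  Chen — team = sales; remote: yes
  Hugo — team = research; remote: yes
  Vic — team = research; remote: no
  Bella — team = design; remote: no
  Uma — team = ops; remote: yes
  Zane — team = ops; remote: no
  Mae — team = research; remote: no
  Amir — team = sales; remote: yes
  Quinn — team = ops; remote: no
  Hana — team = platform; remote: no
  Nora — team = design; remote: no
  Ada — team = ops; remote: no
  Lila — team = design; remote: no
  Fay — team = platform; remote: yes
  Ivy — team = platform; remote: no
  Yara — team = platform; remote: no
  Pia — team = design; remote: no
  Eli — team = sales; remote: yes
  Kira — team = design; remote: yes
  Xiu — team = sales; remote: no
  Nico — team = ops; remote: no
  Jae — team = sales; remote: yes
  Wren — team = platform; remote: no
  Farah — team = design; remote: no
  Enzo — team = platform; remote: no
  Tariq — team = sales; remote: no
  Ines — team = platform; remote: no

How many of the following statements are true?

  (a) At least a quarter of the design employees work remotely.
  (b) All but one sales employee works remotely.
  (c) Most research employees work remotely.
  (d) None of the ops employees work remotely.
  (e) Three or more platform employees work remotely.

0

(a) design: |A| = 8, |A ∩ B| = 1; needs |A ∩ B| / |A| ≥ 1/4 — false.
(b) sales: |A| = 7, |A ∩ B| = 5; needs |A ∖ B| = 1 — false.
(c) research: |A| = 5, |A ∩ B| = 2; needs |A ∩ B| > |A ∖ B| — false.
(d) ops: |A| = 8, |A ∩ B| = 1; needs A ∩ B = ∅ (|A ∩ B| = 0) — false.
(e) platform: |A| = 8, |A ∩ B| = 2; needs |A ∩ B| ≥ 3 — false.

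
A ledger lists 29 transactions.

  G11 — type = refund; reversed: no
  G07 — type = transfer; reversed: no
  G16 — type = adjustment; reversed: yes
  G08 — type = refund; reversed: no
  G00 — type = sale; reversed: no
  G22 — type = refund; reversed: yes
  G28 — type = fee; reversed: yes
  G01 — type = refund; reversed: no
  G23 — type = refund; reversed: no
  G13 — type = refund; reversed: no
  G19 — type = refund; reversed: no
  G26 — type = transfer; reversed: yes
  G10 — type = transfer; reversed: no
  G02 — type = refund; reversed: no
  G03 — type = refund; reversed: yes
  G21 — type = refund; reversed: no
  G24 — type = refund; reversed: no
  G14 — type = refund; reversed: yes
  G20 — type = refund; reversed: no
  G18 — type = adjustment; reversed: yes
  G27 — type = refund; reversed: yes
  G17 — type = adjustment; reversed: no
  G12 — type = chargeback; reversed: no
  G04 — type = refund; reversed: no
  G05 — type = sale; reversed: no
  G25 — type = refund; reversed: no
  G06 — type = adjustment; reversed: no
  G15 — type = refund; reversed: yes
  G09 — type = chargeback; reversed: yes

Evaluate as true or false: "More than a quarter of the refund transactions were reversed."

The determiner here denotes the relation: |A ∩ B| / |A| > 1/4.
|A| = 17, |A ∩ B| = 5, |A ∖ B| = 12.
|A ∩ B|/|A| = 5/17, so the statement is true.

True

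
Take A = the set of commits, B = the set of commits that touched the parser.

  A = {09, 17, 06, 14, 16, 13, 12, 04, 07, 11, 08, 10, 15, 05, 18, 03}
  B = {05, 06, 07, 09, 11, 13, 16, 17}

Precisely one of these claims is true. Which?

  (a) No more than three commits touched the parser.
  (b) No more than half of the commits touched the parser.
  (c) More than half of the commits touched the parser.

|A| = 16, |A ∩ B| = 8, |A ∖ B| = 8.
(a) requires |A ∩ B| ≤ 3: false.
(b) requires |A ∩ B| ≤ |A ∖ B|: true.
(c) requires |A ∩ B| > |A ∖ B|: false.

(b)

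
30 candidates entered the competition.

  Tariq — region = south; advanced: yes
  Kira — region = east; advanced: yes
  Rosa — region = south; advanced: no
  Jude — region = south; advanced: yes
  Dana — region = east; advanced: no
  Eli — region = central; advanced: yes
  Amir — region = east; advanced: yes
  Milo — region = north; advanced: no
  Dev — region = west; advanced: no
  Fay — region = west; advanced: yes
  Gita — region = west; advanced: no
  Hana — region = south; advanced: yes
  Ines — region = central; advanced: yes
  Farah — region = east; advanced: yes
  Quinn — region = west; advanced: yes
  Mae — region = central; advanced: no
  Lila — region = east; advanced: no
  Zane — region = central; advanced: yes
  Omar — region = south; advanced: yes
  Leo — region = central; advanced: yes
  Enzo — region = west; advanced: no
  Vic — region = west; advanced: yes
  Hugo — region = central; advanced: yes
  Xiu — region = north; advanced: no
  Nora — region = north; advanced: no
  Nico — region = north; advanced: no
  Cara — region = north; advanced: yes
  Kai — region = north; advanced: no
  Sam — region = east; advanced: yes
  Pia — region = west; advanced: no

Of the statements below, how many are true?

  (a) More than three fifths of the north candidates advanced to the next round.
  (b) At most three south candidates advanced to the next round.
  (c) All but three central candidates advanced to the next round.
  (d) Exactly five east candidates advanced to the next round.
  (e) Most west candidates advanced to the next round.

(a) north: |A| = 6, |A ∩ B| = 1; needs |A ∩ B| / |A| > 3/5 — false.
(b) south: |A| = 5, |A ∩ B| = 4; needs |A ∩ B| ≤ 3 — false.
(c) central: |A| = 6, |A ∩ B| = 5; needs |A ∖ B| = 3 — false.
(d) east: |A| = 6, |A ∩ B| = 4; needs |A ∩ B| = 5 — false.
(e) west: |A| = 7, |A ∩ B| = 3; needs |A ∩ B| > |A ∖ B| — false.

0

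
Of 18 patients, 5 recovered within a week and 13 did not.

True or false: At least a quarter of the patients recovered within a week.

The determiner here denotes the relation: |A ∩ B| / |A| ≥ 1/4.
|A| = 18, |A ∩ B| = 5, |A ∖ B| = 13.
|A ∩ B|/|A| = 5/18, so the statement is true.

True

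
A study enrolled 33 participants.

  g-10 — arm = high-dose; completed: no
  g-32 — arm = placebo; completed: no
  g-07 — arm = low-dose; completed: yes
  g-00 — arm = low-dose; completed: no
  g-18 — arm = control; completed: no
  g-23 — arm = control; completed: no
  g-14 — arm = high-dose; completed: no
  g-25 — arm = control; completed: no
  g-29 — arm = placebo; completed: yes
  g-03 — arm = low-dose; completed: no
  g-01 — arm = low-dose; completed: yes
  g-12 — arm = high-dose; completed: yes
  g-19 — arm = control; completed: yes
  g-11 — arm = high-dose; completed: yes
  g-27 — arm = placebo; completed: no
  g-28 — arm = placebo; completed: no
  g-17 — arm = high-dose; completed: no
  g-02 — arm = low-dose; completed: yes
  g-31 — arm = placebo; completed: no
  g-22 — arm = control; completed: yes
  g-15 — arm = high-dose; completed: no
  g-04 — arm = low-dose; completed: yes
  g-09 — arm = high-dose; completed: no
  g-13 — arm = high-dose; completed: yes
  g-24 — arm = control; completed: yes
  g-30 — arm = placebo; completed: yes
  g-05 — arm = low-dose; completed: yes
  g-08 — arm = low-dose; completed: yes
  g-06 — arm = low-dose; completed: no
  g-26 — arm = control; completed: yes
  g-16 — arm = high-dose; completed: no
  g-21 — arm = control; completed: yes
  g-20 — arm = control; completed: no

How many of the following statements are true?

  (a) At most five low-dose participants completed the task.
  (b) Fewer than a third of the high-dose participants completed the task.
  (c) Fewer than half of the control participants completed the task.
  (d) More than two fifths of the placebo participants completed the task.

0

(a) low-dose: |A| = 9, |A ∩ B| = 6; needs |A ∩ B| ≤ 5 — false.
(b) high-dose: |A| = 9, |A ∩ B| = 3; needs |A ∩ B| / |A| < 1/3 — false.
(c) control: |A| = 9, |A ∩ B| = 5; needs |A ∩ B| < |A ∖ B| — false.
(d) placebo: |A| = 6, |A ∩ B| = 2; needs |A ∩ B| / |A| > 2/5 — false.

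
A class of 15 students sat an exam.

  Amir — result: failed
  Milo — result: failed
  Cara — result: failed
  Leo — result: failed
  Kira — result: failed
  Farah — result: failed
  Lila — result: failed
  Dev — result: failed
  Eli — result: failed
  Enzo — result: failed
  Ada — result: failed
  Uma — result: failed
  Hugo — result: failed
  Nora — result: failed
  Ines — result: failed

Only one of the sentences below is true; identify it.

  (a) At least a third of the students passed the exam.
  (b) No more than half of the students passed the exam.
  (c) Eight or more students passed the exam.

|A| = 15, |A ∩ B| = 0, |A ∖ B| = 15.
(a) requires |A ∩ B| / |A| ≥ 1/3: false.
(b) requires |A ∩ B| ≤ |A ∖ B|: true.
(c) requires |A ∩ B| ≥ 8: false.

(b)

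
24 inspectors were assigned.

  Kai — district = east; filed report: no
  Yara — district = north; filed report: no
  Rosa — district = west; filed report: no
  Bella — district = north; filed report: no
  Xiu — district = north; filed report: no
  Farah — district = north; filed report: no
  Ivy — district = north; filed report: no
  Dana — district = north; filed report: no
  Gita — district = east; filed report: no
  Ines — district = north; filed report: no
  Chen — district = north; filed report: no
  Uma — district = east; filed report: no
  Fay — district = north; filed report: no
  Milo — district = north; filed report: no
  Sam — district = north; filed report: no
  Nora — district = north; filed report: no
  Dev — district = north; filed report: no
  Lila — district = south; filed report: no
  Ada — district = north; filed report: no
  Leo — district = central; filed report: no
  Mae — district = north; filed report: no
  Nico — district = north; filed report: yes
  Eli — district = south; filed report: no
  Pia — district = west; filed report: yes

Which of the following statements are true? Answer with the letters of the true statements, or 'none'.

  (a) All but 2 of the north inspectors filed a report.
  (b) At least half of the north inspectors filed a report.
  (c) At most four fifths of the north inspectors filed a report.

|A| = 16, |A ∩ B| = 1, |A ∖ B| = 15.
(a) |A ∖ B| = 2: fails.
(b) |A ∩ B| ≥ |A ∖ B|: fails.
(c) |A ∩ B| / |A| ≤ 4/5: holds.

(c)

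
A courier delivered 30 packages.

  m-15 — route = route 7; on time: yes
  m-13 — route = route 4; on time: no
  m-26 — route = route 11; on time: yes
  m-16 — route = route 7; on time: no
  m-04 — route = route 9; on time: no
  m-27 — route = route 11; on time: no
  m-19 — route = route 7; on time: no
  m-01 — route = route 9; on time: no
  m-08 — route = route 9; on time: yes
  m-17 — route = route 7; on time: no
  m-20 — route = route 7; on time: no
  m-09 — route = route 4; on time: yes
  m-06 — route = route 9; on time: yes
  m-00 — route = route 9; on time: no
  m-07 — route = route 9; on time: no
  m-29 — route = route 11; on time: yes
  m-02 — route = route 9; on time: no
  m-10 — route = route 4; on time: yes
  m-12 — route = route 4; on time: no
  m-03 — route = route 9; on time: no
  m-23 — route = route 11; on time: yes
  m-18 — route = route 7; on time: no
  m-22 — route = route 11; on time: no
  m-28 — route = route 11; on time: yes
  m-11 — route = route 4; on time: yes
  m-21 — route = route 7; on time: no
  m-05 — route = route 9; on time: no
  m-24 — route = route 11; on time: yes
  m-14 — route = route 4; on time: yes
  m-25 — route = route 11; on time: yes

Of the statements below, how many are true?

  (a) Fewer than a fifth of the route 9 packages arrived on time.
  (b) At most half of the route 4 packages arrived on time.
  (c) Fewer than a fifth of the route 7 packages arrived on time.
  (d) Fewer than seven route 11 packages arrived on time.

(a) route 9: |A| = 9, |A ∩ B| = 2; needs |A ∩ B| / |A| < 1/5 — false.
(b) route 4: |A| = 6, |A ∩ B| = 4; needs |A ∩ B| ≤ |A ∖ B| — false.
(c) route 7: |A| = 7, |A ∩ B| = 1; needs |A ∩ B| / |A| < 1/5 — true.
(d) route 11: |A| = 8, |A ∩ B| = 6; needs |A ∩ B| < 7 — true.

2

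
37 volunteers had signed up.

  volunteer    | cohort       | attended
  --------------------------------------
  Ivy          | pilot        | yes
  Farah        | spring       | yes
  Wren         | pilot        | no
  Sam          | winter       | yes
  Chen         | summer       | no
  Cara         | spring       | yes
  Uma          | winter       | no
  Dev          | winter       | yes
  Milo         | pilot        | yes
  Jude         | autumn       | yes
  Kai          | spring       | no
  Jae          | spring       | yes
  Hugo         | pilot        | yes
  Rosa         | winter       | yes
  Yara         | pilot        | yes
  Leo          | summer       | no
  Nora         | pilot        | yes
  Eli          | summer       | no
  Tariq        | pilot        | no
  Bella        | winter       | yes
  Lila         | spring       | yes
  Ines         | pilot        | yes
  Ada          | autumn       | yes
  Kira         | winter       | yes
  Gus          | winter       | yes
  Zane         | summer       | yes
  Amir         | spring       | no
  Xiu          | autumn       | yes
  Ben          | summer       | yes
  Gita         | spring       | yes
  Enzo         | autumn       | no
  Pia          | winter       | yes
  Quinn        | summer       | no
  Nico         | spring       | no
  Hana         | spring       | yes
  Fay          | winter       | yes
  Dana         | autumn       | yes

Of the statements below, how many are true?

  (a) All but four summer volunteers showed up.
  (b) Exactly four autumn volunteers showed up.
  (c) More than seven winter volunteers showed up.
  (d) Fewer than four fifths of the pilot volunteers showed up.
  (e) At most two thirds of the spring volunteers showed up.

5

(a) summer: |A| = 6, |A ∩ B| = 2; needs |A ∖ B| = 4 — true.
(b) autumn: |A| = 5, |A ∩ B| = 4; needs |A ∩ B| = 4 — true.
(c) winter: |A| = 9, |A ∩ B| = 8; needs |A ∩ B| > 7 — true.
(d) pilot: |A| = 8, |A ∩ B| = 6; needs |A ∩ B| / |A| < 4/5 — true.
(e) spring: |A| = 9, |A ∩ B| = 6; needs |A ∩ B| / |A| ≤ 2/3 — true.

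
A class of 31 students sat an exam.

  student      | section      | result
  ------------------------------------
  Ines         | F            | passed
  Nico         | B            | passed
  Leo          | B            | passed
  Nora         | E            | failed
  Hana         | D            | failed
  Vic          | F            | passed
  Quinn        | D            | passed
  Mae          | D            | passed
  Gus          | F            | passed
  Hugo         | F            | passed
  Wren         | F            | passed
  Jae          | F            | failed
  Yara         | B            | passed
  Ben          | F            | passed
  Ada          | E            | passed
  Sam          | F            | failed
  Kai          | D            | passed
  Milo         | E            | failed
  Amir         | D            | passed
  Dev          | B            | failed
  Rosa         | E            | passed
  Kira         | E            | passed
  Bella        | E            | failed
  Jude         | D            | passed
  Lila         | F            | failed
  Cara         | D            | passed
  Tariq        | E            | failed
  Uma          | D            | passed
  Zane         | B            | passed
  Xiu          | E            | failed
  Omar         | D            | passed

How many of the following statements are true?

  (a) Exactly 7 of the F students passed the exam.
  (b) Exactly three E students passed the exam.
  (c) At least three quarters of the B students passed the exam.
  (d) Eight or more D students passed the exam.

(a) F: |A| = 9, |A ∩ B| = 6; needs |A ∩ B| = 7 — false.
(b) E: |A| = 8, |A ∩ B| = 3; needs |A ∩ B| = 3 — true.
(c) B: |A| = 5, |A ∩ B| = 4; needs |A ∩ B| / |A| ≥ 3/4 — true.
(d) D: |A| = 9, |A ∩ B| = 8; needs |A ∩ B| ≥ 8 — true.

3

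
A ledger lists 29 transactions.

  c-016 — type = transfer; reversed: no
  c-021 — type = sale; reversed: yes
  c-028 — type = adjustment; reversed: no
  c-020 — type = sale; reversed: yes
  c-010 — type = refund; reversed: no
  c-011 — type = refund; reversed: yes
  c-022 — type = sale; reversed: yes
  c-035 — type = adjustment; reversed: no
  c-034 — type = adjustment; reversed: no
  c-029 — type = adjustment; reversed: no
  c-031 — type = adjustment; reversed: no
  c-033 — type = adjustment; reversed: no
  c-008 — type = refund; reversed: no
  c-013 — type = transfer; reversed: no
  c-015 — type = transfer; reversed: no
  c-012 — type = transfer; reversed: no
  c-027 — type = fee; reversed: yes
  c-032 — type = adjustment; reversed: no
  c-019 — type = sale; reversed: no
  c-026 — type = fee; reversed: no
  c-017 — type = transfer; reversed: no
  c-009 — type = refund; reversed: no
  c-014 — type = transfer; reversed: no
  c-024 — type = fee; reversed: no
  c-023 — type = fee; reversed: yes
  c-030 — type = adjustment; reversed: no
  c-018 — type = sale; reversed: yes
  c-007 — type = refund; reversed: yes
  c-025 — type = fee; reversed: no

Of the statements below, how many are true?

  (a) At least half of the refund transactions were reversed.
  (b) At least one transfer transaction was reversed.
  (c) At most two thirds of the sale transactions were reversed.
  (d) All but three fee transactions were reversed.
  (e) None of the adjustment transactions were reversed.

(a) refund: |A| = 5, |A ∩ B| = 2; needs |A ∩ B| ≥ |A ∖ B| — false.
(b) transfer: |A| = 6, |A ∩ B| = 0; needs A ∩ B ≠ ∅ (|A ∩ B| ≥ 1) — false.
(c) sale: |A| = 5, |A ∩ B| = 4; needs |A ∩ B| / |A| ≤ 2/3 — false.
(d) fee: |A| = 5, |A ∩ B| = 2; needs |A ∖ B| = 3 — true.
(e) adjustment: |A| = 8, |A ∩ B| = 0; needs A ∩ B = ∅ (|A ∩ B| = 0) — true.

2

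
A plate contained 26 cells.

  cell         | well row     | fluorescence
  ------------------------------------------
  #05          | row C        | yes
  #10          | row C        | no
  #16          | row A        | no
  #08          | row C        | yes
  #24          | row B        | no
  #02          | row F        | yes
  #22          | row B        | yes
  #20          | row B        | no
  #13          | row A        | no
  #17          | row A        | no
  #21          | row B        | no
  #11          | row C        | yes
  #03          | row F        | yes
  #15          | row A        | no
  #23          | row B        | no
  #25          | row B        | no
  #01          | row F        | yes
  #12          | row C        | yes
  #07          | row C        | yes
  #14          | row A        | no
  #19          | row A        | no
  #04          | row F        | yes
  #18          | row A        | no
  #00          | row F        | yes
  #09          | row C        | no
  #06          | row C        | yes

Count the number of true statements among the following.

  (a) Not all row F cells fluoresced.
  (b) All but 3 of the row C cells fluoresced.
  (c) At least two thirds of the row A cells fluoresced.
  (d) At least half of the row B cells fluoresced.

0

(a) row F: |A| = 5, |A ∩ B| = 5; needs A ⊄ B (|A ∖ B| ≥ 1) — false.
(b) row C: |A| = 8, |A ∩ B| = 6; needs |A ∖ B| = 3 — false.
(c) row A: |A| = 7, |A ∩ B| = 0; needs |A ∩ B| / |A| ≥ 2/3 — false.
(d) row B: |A| = 6, |A ∩ B| = 1; needs |A ∩ B| ≥ |A ∖ B| — false.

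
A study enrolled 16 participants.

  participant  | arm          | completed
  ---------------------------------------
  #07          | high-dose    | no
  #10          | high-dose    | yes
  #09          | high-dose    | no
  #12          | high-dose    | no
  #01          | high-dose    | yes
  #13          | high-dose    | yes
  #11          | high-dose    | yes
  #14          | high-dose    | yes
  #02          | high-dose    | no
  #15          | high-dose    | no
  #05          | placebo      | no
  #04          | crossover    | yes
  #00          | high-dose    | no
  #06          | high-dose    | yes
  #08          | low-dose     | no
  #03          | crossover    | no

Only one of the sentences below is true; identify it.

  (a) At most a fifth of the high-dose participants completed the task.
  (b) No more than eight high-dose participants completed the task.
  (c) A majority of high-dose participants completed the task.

|A| = 12, |A ∩ B| = 6, |A ∖ B| = 6.
(a) requires |A ∩ B| / |A| ≤ 1/5: false.
(b) requires |A ∩ B| ≤ 8: true.
(c) requires |A ∩ B| > |A ∖ B|: false.

(b)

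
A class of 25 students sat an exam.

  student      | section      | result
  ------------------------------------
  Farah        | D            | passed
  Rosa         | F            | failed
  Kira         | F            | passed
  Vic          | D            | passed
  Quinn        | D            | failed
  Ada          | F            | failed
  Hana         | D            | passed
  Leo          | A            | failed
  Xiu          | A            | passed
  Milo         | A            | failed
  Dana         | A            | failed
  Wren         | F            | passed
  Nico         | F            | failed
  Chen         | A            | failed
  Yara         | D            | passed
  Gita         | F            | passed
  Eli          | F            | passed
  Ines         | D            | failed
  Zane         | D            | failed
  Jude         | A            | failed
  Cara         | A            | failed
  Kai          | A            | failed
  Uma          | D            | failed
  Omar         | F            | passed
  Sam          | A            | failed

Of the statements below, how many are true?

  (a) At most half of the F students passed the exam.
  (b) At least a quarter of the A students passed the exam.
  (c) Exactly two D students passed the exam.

0

(a) F: |A| = 8, |A ∩ B| = 5; needs |A ∩ B| ≤ |A ∖ B| — false.
(b) A: |A| = 9, |A ∩ B| = 1; needs |A ∩ B| / |A| ≥ 1/4 — false.
(c) D: |A| = 8, |A ∩ B| = 4; needs |A ∩ B| = 2 — false.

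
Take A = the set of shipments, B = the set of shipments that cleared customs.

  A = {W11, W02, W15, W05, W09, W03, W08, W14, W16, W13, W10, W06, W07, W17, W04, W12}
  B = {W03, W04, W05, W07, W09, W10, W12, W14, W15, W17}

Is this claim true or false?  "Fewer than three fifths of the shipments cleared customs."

False

Truth condition: |A ∩ B| / |A| < 3/5.
|A| = 16, |A ∩ B| = 10, |A ∖ B| = 6.
|A ∩ B|/|A| = 10/16, so the statement is false.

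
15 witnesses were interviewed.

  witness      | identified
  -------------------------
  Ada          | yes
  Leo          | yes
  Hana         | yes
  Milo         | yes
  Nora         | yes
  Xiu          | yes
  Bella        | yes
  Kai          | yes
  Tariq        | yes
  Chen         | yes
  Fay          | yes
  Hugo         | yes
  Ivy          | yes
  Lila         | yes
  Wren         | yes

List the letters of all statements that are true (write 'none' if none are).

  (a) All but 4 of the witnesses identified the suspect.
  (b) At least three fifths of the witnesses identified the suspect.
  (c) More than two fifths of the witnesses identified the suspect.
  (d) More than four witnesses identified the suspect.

|A| = 15, |A ∩ B| = 15, |A ∖ B| = 0.
(a) |A ∖ B| = 4: fails.
(b) |A ∩ B| / |A| ≥ 3/5: holds.
(c) |A ∩ B| / |A| > 2/5: holds.
(d) |A ∩ B| > 4: holds.

(b), (c), (d)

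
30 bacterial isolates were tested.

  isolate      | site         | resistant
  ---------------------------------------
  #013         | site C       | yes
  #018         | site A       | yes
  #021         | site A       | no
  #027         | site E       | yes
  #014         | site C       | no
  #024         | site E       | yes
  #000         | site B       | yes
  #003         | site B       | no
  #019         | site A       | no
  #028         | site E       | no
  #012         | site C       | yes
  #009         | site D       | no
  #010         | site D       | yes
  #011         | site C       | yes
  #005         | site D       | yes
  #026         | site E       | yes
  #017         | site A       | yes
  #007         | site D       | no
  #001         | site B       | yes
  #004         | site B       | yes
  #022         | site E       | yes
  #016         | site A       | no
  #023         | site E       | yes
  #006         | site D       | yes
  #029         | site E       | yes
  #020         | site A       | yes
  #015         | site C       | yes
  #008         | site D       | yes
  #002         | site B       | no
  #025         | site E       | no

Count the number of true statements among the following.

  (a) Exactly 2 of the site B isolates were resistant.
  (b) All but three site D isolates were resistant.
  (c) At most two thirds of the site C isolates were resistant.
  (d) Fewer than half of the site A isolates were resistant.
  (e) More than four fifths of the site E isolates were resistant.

(a) site B: |A| = 5, |A ∩ B| = 3; needs |A ∩ B| = 2 — false.
(b) site D: |A| = 6, |A ∩ B| = 4; needs |A ∖ B| = 3 — false.
(c) site C: |A| = 5, |A ∩ B| = 4; needs |A ∩ B| / |A| ≤ 2/3 — false.
(d) site A: |A| = 6, |A ∩ B| = 3; needs |A ∩ B| < |A ∖ B| — false.
(e) site E: |A| = 8, |A ∩ B| = 6; needs |A ∩ B| / |A| > 4/5 — false.

0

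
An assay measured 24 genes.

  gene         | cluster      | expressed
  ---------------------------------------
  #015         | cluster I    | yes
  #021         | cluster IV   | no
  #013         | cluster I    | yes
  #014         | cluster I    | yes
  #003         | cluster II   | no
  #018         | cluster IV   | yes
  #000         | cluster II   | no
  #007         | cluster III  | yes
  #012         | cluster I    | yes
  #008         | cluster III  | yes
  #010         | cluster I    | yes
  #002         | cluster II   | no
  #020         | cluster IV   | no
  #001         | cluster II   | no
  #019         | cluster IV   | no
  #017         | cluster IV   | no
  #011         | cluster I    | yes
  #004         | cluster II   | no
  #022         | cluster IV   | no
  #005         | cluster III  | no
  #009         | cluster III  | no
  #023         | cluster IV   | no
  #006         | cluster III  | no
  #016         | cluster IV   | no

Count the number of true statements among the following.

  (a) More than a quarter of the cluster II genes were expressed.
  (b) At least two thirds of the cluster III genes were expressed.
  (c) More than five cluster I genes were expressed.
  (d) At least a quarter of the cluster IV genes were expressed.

1

(a) cluster II: |A| = 5, |A ∩ B| = 0; needs |A ∩ B| / |A| > 1/4 — false.
(b) cluster III: |A| = 5, |A ∩ B| = 2; needs |A ∩ B| / |A| ≥ 2/3 — false.
(c) cluster I: |A| = 6, |A ∩ B| = 6; needs |A ∩ B| > 5 — true.
(d) cluster IV: |A| = 8, |A ∩ B| = 1; needs |A ∩ B| / |A| ≥ 1/4 — false.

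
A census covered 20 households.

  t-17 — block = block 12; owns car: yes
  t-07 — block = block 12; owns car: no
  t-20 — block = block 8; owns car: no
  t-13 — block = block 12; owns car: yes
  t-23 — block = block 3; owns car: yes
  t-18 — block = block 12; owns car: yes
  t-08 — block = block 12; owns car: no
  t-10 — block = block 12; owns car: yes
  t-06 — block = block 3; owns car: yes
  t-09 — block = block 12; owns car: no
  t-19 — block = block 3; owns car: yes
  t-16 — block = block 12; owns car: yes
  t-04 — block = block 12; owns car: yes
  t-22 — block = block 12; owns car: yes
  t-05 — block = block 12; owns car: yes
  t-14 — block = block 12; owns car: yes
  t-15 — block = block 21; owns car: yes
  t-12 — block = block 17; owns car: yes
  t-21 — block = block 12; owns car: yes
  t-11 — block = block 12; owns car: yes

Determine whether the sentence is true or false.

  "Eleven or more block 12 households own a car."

True

The determiner here denotes the relation: |A ∩ B| ≥ 11.
A (the restrictor) = {t-17, t-07, t-13, t-18, t-08, t-10, t-09, t-16, t-04, t-22, t-05, t-14, t-21, t-11}, |A| = 14.
A ∩ B = {t-17, t-13, t-18, t-10, t-16, t-04, t-22, t-05, t-14, t-21, t-11}, so |A ∩ B| = 11.
|A ∩ B| = 11, so the statement is true.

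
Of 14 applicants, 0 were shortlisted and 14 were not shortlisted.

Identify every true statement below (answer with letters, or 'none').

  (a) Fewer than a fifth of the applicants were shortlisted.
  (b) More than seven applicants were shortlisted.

(a)

|A| = 14, |A ∩ B| = 0, |A ∖ B| = 14.
(a) |A ∩ B| / |A| < 1/5: holds.
(b) |A ∩ B| > 7: fails.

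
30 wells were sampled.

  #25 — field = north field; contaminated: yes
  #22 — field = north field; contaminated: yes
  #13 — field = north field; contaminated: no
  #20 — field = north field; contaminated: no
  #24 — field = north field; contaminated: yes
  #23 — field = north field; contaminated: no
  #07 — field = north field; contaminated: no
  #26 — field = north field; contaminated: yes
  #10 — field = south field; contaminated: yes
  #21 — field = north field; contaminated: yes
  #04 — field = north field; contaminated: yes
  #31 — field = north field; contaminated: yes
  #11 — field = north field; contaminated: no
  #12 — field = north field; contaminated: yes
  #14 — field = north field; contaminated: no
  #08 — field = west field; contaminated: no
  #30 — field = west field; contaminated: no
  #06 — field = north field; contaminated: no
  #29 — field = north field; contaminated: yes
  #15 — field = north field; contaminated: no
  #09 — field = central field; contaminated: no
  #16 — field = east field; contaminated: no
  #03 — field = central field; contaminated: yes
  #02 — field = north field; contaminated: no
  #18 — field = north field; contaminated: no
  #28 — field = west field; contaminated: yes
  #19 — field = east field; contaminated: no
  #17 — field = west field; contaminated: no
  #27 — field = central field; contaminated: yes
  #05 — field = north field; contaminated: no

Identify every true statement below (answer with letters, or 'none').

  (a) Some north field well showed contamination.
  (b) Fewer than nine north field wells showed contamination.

|A| = 20, |A ∩ B| = 9, |A ∖ B| = 11.
(a) A ∩ B ≠ ∅ (|A ∩ B| ≥ 1): holds.
(b) |A ∩ B| < 9: fails.

(a)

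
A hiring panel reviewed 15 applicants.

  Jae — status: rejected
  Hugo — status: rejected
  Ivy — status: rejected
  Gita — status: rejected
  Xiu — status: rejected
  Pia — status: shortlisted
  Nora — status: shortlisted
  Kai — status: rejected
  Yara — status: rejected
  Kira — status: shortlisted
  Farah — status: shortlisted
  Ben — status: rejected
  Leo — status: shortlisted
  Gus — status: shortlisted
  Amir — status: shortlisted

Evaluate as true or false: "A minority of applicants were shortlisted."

True

The determiner here denotes the relation: |A ∩ B| < |A ∖ B|.
|A| = 15, |A ∩ B| = 7, |A ∖ B| = 8.
7 < 8, so the statement is true.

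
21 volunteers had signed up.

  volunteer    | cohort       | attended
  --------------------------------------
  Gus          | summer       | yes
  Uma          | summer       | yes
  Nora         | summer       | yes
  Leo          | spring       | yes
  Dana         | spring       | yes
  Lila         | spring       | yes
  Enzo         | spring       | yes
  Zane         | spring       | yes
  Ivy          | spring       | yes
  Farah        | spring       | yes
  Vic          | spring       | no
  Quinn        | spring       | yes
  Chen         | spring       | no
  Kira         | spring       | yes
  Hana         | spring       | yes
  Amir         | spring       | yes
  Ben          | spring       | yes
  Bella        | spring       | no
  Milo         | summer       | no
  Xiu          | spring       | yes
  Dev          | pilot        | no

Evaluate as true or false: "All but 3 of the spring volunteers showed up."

True

Truth condition: |A ∖ B| = 3.
|A| = 16, |A ∩ B| = 13, |A ∖ B| = 3.
|A ∖ B| = 3, so the statement is true.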